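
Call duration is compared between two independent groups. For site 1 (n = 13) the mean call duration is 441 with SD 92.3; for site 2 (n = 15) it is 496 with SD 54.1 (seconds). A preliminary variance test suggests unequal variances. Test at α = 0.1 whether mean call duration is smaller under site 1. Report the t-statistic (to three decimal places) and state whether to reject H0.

t = -1.886; reject H0

Let group 1 = site 1, group 2 = site 2. H0: μ_1 = μ_2; H1: μ_1 < μ_2 (Welch's two-sample t-test, left-tailed).
t = (x̄_1 − x̄_2)/√(s_1²/n_1 + s_2²/n_2) = (441 − 496)/√(92.3²/13 + 54.1²/15) = -1.886
Welch–Satterthwaite df ≈ 18.78
p-value = P(T ≤ -1.886) ≈ 0.0374
Since p ≈ 0.0374 < α = 0.1, reject H0; the evidence is statistically significant.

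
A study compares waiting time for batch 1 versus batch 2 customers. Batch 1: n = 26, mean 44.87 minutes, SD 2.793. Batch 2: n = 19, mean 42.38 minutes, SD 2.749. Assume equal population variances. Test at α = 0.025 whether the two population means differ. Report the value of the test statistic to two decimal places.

Let group 1 = batch 1, group 2 = batch 2. H0: μ_1 = μ_2; H1: μ_1 ≠ μ_2 (two-sample pooled-variance t-test, two-sided).
s_p² = [(26−1)·2.793² + (19−1)·2.749²]/(26+19−2) = 7.69877
t = (44.87 − 42.38)/√[7.69877·(1/26 + 1/19)] = 2.97
df = n₁ + n₂ − 2 = 43
Two-sided p-value ≈ 0.0048
Since p ≈ 0.0048 < α = 0.025, reject H0; the evidence is statistically significant.

2.97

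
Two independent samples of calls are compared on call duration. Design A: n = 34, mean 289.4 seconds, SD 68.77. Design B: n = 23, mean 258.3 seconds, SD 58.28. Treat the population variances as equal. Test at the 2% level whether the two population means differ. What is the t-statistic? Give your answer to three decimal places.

Let group 1 = design A, group 2 = design B. H0: μ_1 = μ_2; H1: μ_1 ≠ μ_2 (two-sample pooled-variance t-test, two-sided).
s_p² = [(34−1)·68.77² + (23−1)·58.28²]/(34+23−2) = 4196.21
t = (289.4 − 258.3)/√[4196.21·(1/34 + 1/23)] = 1.778
df = n₁ + n₂ − 2 = 55
Two-sided p-value ≈ 0.0809
Since p ≈ 0.0809 > α = 0.02, fail to reject H0; the data do not provide sufficient evidence against H0.

1.778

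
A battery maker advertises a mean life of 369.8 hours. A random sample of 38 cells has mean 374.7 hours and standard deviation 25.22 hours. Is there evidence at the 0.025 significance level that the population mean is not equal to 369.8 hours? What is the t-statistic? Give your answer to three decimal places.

H0: μ = 369.8; H1: μ ≠ 369.8 (one-sample t-test, two-sided).
t = (x̄ − μ₀)/(s/√n) = (374.7 − 369.8)/(25.22/√38) = 1.198
df = n − 1 = 37
Two-sided p-value ≈ 0.239
Since p ≈ 0.239 > α = 0.025, fail to reject H0; the evidence is not statistically significant.

1.198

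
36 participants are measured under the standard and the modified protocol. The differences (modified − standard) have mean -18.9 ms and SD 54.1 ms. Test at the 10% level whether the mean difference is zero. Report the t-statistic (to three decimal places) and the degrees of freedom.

H0: μ_d = 0; H1: μ_d ≠ 0 (paired t-test on the differences, two-sided).
t = d̄/(s_d/√n) = -18.9/(54.1/√36) = -2.096
df = n − 1 = 35
Two-sided p-value ≈ 0.043
Since p ≈ 0.043 < α = 0.1, reject H0; the evidence is statistically significant.

t = -2.096, df = 35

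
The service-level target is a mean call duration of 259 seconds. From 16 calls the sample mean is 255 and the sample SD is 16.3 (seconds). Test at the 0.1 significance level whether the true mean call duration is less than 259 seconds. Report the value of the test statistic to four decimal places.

-0.9816

H0: μ = 259; H1: μ < 259 (one-sample t-test, left-tailed).
t = (x̄ − μ₀)/(s/√n) = (255 − 259)/(16.3/√16) = -0.9816
df = n − 1 = 15
p-value = P(T ≤ -0.9816) ≈ 0.1709
Since p ≈ 0.1709 > α = 0.1, fail to reject H0; the data do not provide sufficient evidence against H0.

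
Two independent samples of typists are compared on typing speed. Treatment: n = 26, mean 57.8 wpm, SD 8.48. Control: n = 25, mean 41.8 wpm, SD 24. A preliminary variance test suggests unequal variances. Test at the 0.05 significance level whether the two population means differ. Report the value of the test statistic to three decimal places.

3.150

Let group 1 = treatment, group 2 = control. H0: μ_1 = μ_2; H1: μ_1 ≠ μ_2 (Welch's two-sample t-test, two-sided).
t = (x̄_1 − x̄_2)/√(s_1²/n_1 + s_2²/n_2) = (57.8 − 41.8)/√(8.48²/26 + 24²/25) = 3.150
Welch–Satterthwaite df ≈ 29.70
Two-sided p-value ≈ 0.004
Since p ≈ 0.004 < α = 0.05, reject H0; the data support H1.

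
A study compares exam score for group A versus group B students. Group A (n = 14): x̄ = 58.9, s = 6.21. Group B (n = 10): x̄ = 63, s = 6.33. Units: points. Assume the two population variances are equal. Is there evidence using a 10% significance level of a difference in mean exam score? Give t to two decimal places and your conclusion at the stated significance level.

Let group 1 = group A, group 2 = group B. H0: μ_1 = μ_2; H1: μ_1 ≠ μ_2 (two-sample pooled-variance t-test, two-sided).
s_p² = [(14−1)·6.21² + (10−1)·6.33²]/(14+10−2) = 39.1797
t = (58.9 − 63)/√[39.1797·(1/14 + 1/10)] = -1.58
df = n₁ + n₂ − 2 = 22
Two-sided p-value ≈ 0.1279
Since p ≈ 0.1279 > α = 0.1, fail to reject H0; the data do not provide sufficient evidence against H0.

t = -1.58; fail to reject H0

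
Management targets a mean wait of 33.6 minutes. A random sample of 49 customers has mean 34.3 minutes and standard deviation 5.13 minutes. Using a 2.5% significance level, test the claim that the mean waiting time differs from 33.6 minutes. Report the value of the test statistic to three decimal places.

H0: μ = 33.6; H1: μ ≠ 33.6 (one-sample t-test, two-sided).
t = (x̄ − μ₀)/(s/√n) = (34.3 − 33.6)/(5.13/√49) = 0.955
df = n − 1 = 48
Two-sided p-value ≈ 0.344
Since p ≈ 0.344 > α = 0.025, fail to reject H0; the evidence is not statistically significant.

0.955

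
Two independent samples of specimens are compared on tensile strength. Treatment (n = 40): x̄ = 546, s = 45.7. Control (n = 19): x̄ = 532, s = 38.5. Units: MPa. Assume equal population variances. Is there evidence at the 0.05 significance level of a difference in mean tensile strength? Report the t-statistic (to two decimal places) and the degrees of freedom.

t = 1.15, df = 57

Let group 1 = treatment, group 2 = control. H0: μ_1 = μ_2; H1: μ_1 ≠ μ_2 (two-sample pooled-variance t-test, two-sided).
s_p² = [(40−1)·45.7² + (19−1)·38.5²]/(40+19−2) = 1897.05
t = (546 − 532)/√[1897.05·(1/40 + 1/19)] = 1.15
df = n₁ + n₂ − 2 = 57
Two-sided p-value ≈ 0.2535
Since p ≈ 0.2535 > α = 0.05, fail to reject H0; the data do not provide sufficient evidence against H0.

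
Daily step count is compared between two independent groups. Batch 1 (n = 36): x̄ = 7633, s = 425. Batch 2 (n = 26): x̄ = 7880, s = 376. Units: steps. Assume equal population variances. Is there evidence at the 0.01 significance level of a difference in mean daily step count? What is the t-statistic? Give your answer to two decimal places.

Let group 1 = batch 1, group 2 = batch 2. H0: μ_1 = μ_2; H1: μ_1 ≠ μ_2 (two-sample pooled-variance t-test, two-sided).
s_p² = [(36−1)·425² + (26−1)·376²]/(36+26−2) = 164271
t = (7633 − 7880)/√[164271·(1/36 + 1/26)] = -2.37
df = n₁ + n₂ − 2 = 60
Two-sided p-value ≈ 0.0211
Since p ≈ 0.0211 > α = 0.01, fail to reject H0; the evidence is not statistically significant.

-2.37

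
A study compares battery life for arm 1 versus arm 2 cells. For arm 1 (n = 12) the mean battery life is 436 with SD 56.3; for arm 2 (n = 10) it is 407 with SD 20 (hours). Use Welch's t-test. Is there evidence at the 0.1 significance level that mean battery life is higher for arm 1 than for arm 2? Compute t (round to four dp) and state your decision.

Let group 1 = arm 1, group 2 = arm 2. H0: μ_1 = μ_2; H1: μ_1 > μ_2 (Welch's two-sample t-test, right-tailed).
t = (x̄_1 − x̄_2)/√(s_1²/n_1 + s_2²/n_2) = (436 − 407)/√(56.3²/12 + 20²/10) = 1.6629
Welch–Satterthwaite df ≈ 14.19
p-value = P(T ≥ 1.6629) ≈ 0.0591
Since p ≈ 0.0591 < α = 0.1, reject H0; the evidence is statistically significant.

t = 1.6629; reject H0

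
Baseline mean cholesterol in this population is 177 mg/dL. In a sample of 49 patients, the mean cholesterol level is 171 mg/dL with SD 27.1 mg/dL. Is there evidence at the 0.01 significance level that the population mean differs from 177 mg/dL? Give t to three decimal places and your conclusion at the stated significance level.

H0: μ = 177; H1: μ ≠ 177 (one-sample t-test, two-sided).
t = (x̄ − μ₀)/(s/√n) = (171 − 177)/(27.1/√49) = -1.550
df = n − 1 = 48
Two-sided p-value ≈ 0.1278
Since p ≈ 0.1278 > α = 0.01, fail to reject H0; the evidence is not statistically significant.

t = -1.550; fail to reject H0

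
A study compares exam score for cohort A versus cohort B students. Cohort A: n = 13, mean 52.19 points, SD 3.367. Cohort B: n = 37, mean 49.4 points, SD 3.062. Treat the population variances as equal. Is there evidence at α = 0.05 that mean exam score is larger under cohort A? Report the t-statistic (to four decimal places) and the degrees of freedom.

Let group 1 = cohort A, group 2 = cohort B. H0: μ_1 = μ_2; H1: μ_1 > μ_2 (two-sample pooled-variance t-test, right-tailed).
s_p² = [(13−1)·3.367² + (37−1)·3.062²]/(13+37−2) = 9.86606
t = (52.19 − 49.4)/√[9.86606·(1/13 + 1/37)] = 2.7550
df = n₁ + n₂ − 2 = 48
p-value = P(T ≥ 2.7550) ≈ 0.0041
Since p ≈ 0.0041 < α = 0.05, reject H0; the data support H1.

t = 2.7550, df = 48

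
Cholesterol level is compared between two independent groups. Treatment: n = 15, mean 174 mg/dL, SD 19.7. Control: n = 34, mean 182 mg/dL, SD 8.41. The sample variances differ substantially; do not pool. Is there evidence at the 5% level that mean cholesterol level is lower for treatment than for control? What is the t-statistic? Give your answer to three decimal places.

Let group 1 = treatment, group 2 = control. H0: μ_1 = μ_2; H1: μ_1 < μ_2 (Welch's two-sample t-test, left-tailed).
t = (x̄_1 − x̄_2)/√(s_1²/n_1 + s_2²/n_2) = (174 − 182)/√(19.7²/15 + 8.41²/34) = -1.513
Welch–Satterthwaite df ≈ 16.30
p-value = P(T ≤ -1.513) ≈ 0.075
Since p ≈ 0.075 > α = 0.05, fail to reject H0; the evidence is not statistically significant.

-1.513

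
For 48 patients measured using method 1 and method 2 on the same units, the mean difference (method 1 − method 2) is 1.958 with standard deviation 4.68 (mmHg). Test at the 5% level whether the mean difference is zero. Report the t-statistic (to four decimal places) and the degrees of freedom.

t = 2.8986, df = 47

H0: μ_d = 0; H1: μ_d ≠ 0 (paired t-test on the differences, two-sided).
t = d̄/(s_d/√n) = 1.958/(4.68/√48) = 2.8986
df = n − 1 = 47
Two-sided p-value ≈ 0.006
Since p ≈ 0.006 < α = 0.05, reject H0; the data support H1.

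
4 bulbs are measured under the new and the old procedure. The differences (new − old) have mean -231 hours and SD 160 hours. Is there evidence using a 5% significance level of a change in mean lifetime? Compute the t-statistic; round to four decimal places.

H0: μ_d = 0; H1: μ_d ≠ 0 (paired t-test on the differences, two-sided).
t = d̄/(s_d/√n) = -231/(160/√4) = -2.8875
df = n − 1 = 3
Two-sided p-value ≈ 0.063
Since p ≈ 0.063 > α = 0.05, fail to reject H0; the evidence is not statistically significant.

-2.8875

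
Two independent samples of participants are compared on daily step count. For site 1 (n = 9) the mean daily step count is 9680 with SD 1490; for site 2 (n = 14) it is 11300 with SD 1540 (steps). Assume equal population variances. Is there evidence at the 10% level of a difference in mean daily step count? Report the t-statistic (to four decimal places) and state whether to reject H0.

t = -2.4927; reject H0

Let group 1 = site 1, group 2 = site 2. H0: μ_1 = μ_2; H1: μ_1 ≠ μ_2 (two-sample pooled-variance t-test, two-sided).
s_p² = [(9−1)·1490² + (14−1)·1540²]/(9+14−2) = 2313890
t = (9680 − 11300)/√[2313890·(1/9 + 1/14)] = -2.4927
df = n₁ + n₂ − 2 = 21
Two-sided p-value ≈ 0.0211
Since p ≈ 0.0211 < α = 0.1, reject H0; the evidence is statistically significant.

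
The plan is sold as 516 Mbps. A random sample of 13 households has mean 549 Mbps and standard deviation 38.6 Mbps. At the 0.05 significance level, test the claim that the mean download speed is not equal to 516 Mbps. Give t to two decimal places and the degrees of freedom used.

H0: μ = 516; H1: μ ≠ 516 (one-sample t-test, two-sided).
t = (x̄ − μ₀)/(s/√n) = (549 − 516)/(38.6/√13) = 3.08
df = n − 1 = 12
Two-sided p-value ≈ 0.0095
Since p ≈ 0.0095 < α = 0.05, reject H0; the evidence is statistically significant.

t = 3.08, df = 12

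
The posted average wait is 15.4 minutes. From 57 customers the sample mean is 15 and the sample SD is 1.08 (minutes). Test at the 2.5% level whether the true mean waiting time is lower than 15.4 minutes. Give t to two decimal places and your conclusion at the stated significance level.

H0: μ = 15.4; H1: μ < 15.4 (one-sample t-test, left-tailed).
t = (x̄ − μ₀)/(s/√n) = (15 − 15.4)/(1.08/√57) = -2.80
df = n − 1 = 56
p-value = P(T ≤ -2.80) ≈ 0.0035
Since p ≈ 0.0035 < α = 0.025, reject H0; the data support H1.

t = -2.80; reject H0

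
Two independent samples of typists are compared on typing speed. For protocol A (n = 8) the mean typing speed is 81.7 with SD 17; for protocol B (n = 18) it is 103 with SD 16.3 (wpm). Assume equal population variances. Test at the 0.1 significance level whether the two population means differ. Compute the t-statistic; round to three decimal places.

-3.037

Let group 1 = protocol A, group 2 = protocol B. H0: μ_1 = μ_2; H1: μ_1 ≠ μ_2 (two-sample pooled-variance t-test, two-sided).
s_p² = [(8−1)·17² + (18−1)·16.3²]/(8+18−2) = 272.489
t = (81.7 − 103)/√[272.489·(1/8 + 1/18)] = -3.037
df = n₁ + n₂ − 2 = 24
Two-sided p-value ≈ 0.0057
Since p ≈ 0.0057 < α = 0.1, reject H0; the evidence is statistically significant.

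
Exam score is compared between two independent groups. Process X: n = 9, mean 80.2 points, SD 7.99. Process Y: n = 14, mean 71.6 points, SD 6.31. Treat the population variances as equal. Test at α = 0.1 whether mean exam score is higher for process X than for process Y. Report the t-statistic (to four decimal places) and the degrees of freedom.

t = 2.8765, df = 21

Let group 1 = process X, group 2 = process Y. H0: μ_1 = μ_2; H1: μ_1 > μ_2 (two-sample pooled-variance t-test, right-tailed).
s_p² = [(9−1)·7.99² + (14−1)·6.31²]/(9+14−2) = 48.9681
t = (80.2 − 71.6)/√[48.9681·(1/9 + 1/14)] = 2.8765
df = n₁ + n₂ − 2 = 21
p-value = P(T ≥ 2.8765) ≈ 0.005
Since p ≈ 0.005 < α = 0.1, reject H0; the evidence is statistically significant.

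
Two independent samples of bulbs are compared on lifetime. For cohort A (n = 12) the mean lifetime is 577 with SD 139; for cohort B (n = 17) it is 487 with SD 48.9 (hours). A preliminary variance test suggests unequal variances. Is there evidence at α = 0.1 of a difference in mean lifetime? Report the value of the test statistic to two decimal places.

2.15

Let group 1 = cohort A, group 2 = cohort B. H0: μ_1 = μ_2; H1: μ_1 ≠ μ_2 (Welch's two-sample t-test, two-sided).
t = (x̄_1 − x̄_2)/√(s_1²/n_1 + s_2²/n_2) = (577 − 487)/√(139²/12 + 48.9²/17) = 2.15
Welch–Satterthwaite df ≈ 12.94
Two-sided p-value ≈ 0.051
Since p ≈ 0.051 < α = 0.1, reject H0; the data support H1.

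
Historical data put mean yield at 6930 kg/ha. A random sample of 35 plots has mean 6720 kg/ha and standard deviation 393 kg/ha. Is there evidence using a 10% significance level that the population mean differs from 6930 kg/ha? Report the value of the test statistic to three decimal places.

-3.161

H0: μ = 6930; H1: μ ≠ 6930 (one-sample t-test, two-sided).
t = (x̄ − μ₀)/(s/√n) = (6720 − 6930)/(393/√35) = -3.161
df = n − 1 = 34
Two-sided p-value ≈ 0.003
Since p ≈ 0.003 < α = 0.1, reject H0; the evidence is statistically significant.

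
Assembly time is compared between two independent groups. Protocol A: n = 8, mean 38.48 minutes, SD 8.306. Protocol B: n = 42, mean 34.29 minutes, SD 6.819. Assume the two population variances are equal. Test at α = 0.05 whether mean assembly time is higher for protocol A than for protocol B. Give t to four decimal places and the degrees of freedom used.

t = 1.5395, df = 48

Let group 1 = protocol A, group 2 = protocol B. H0: μ_1 = μ_2; H1: μ_1 > μ_2 (two-sample pooled-variance t-test, right-tailed).
s_p² = [(8−1)·8.306² + (42−1)·6.819²]/(8+42−2) = 49.7787
t = (38.48 − 34.29)/√[49.7787·(1/8 + 1/42)] = 1.5395
df = n₁ + n₂ − 2 = 48
p-value = P(T ≥ 1.5395) ≈ 0.065
Since p ≈ 0.065 > α = 0.05, fail to reject H0; the evidence is not statistically significant.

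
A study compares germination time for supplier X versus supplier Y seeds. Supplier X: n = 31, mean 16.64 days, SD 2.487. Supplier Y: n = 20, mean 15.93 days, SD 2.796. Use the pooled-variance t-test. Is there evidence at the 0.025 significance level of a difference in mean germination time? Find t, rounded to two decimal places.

0.95

Let group 1 = supplier X, group 2 = supplier Y. H0: μ_1 = μ_2; H1: μ_1 ≠ μ_2 (two-sample pooled-variance t-test, two-sided).
s_p² = [(31−1)·2.487² + (20−1)·2.796²]/(31+20−2) = 6.81816
t = (16.64 − 15.93)/√[6.81816·(1/31 + 1/20)] = 0.95
df = n₁ + n₂ − 2 = 49
Two-sided p-value ≈ 0.348
Since p ≈ 0.348 > α = 0.025, fail to reject H0; the data do not provide sufficient evidence against H0.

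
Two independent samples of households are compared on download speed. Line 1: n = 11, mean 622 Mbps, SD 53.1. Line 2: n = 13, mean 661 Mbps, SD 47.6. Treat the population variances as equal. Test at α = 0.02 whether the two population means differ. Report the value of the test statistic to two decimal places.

Let group 1 = line 1, group 2 = line 2. H0: μ_1 = μ_2; H1: μ_1 ≠ μ_2 (two-sample pooled-variance t-test, two-sided).
s_p² = [(11−1)·53.1² + (13−1)·47.6²]/(11+13−2) = 2517.51
t = (622 − 661)/√[2517.51·(1/11 + 1/13)] = -1.90
df = n₁ + n₂ − 2 = 22
Two-sided p-value ≈ 0.071
Since p ≈ 0.071 > α = 0.02, fail to reject H0; the evidence is not statistically significant.

-1.90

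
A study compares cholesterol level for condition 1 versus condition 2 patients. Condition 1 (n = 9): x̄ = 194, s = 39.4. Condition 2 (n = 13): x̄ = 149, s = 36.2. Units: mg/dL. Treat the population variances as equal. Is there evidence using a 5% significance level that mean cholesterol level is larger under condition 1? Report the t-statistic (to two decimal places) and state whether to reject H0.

Let group 1 = condition 1, group 2 = condition 2. H0: μ_1 = μ_2; H1: μ_1 > μ_2 (two-sample pooled-variance t-test, right-tailed).
s_p² = [(9−1)·39.4² + (13−1)·36.2²]/(9+13−2) = 1407.21
t = (194 − 149)/√[1407.21·(1/9 + 1/13)] = 2.77
df = n₁ + n₂ − 2 = 20
p-value = P(T ≥ 2.77) ≈ 0.006
Since p ≈ 0.006 < α = 0.05, reject H0; the data support H1.

t = 2.77; reject H0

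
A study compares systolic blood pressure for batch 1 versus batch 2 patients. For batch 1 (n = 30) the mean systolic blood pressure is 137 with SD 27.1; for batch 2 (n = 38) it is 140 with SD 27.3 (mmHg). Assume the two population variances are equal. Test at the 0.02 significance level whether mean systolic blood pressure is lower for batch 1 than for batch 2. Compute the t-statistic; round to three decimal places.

Let group 1 = batch 1, group 2 = batch 2. H0: μ_1 = μ_2; H1: μ_1 < μ_2 (two-sample pooled-variance t-test, left-tailed).
s_p² = [(30−1)·27.1² + (38−1)·27.3²]/(30+38−2) = 740.509
t = (137 − 140)/√[740.509·(1/30 + 1/38)] = -0.451
df = n₁ + n₂ − 2 = 66
p-value = P(T ≤ -0.451) ≈ 0.3266
Since p ≈ 0.3266 > α = 0.02, fail to reject H0; the data do not provide sufficient evidence against H0.

-0.451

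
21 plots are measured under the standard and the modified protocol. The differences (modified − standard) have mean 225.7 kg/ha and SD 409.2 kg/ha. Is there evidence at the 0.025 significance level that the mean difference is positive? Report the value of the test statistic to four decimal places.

H0: μ_d = 0; H1: μ_d > 0 (paired t-test on the differences, right-tailed).
t = d̄/(s_d/√n) = 225.7/(409.2/√21) = 2.5276
df = n − 1 = 20
p-value = P(T ≥ 2.5276) ≈ 0.010
Since p ≈ 0.010 < α = 0.025, reject H0; the data support H1.

2.5276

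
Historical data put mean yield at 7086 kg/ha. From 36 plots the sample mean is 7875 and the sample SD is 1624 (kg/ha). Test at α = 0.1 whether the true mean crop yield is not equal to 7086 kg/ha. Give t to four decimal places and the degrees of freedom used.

H0: μ = 7086; H1: μ ≠ 7086 (one-sample t-test, two-sided).
t = (x̄ − μ₀)/(s/√n) = (7875 − 7086)/(1624/√36) = 2.9150
df = n − 1 = 35
Two-sided p-value ≈ 0.0062
Since p ≈ 0.0062 < α = 0.1, reject H0; the evidence is statistically significant.

t = 2.9150, df = 35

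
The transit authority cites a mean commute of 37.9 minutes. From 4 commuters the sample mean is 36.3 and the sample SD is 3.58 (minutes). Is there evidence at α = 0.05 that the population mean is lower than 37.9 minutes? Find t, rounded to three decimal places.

-0.894

H0: μ = 37.9; H1: μ < 37.9 (one-sample t-test, left-tailed).
t = (x̄ − μ₀)/(s/√n) = (36.3 − 37.9)/(3.58/√4) = -0.894
df = n − 1 = 3
p-value = P(T ≤ -0.894) ≈ 0.2186
Since p ≈ 0.2186 > α = 0.05, fail to reject H0; the data do not provide sufficient evidence against H0.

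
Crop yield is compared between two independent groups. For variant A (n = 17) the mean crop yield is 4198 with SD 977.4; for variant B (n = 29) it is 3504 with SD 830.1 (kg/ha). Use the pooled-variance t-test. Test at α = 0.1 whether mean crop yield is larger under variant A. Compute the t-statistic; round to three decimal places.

2.563

Let group 1 = variant A, group 2 = variant B. H0: μ_1 = μ_2; H1: μ_1 > μ_2 (two-sample pooled-variance t-test, right-tailed).
s_p² = [(17−1)·977.4² + (29−1)·830.1²]/(17+29−2) = 785882
t = (4198 − 3504)/√[785882·(1/17 + 1/29)] = 2.563
df = n₁ + n₂ − 2 = 44
p-value = P(T ≥ 2.563) ≈ 0.0069
Since p ≈ 0.0069 < α = 0.1, reject H0; the evidence is statistically significant.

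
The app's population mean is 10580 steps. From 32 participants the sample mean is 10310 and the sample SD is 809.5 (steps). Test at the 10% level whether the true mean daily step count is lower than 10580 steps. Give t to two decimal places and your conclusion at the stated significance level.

t = -1.89; reject H0

H0: μ = 10580; H1: μ < 10580 (one-sample t-test, left-tailed).
t = (x̄ − μ₀)/(s/√n) = (10310 − 10580)/(809.5/√32) = -1.89
df = n − 1 = 31
p-value = P(T ≤ -1.89) ≈ 0.0343
Since p ≈ 0.0343 < α = 0.1, reject H0; the evidence is statistically significant.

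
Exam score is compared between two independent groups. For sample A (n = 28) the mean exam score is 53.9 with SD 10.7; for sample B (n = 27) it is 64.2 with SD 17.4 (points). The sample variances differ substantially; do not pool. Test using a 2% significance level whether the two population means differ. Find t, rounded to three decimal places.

-2.633

Let group 1 = sample A, group 2 = sample B. H0: μ_1 = μ_2; H1: μ_1 ≠ μ_2 (Welch's two-sample t-test, two-sided).
t = (x̄_1 − x̄_2)/√(s_1²/n_1 + s_2²/n_2) = (53.9 − 64.2)/√(10.7²/28 + 17.4²/27) = -2.633
Welch–Satterthwaite df ≈ 42.92
Two-sided p-value ≈ 0.0117
Since p ≈ 0.0117 < α = 0.02, reject H0; the evidence is statistically significant.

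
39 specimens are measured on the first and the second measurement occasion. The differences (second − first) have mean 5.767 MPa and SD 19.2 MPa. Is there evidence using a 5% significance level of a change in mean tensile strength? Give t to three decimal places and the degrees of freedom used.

t = 1.876, df = 38

H0: μ_d = 0; H1: μ_d ≠ 0 (paired t-test on the differences, two-sided).
t = d̄/(s_d/√n) = 5.767/(19.2/√39) = 1.876
df = n − 1 = 38
Two-sided p-value ≈ 0.0684
Since p ≈ 0.0684 > α = 0.05, fail to reject H0; the evidence is not statistically significant.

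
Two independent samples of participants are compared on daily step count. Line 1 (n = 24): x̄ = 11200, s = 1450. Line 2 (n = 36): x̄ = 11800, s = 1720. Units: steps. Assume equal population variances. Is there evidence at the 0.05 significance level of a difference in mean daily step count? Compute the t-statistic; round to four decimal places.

-1.4069

Let group 1 = line 1, group 2 = line 2. H0: μ_1 = μ_2; H1: μ_1 ≠ μ_2 (two-sample pooled-variance t-test, two-sided).
s_p² = [(24−1)·1450² + (36−1)·1720²]/(24+36−2) = 2618990
t = (11200 − 11800)/√[2618990·(1/24 + 1/36)] = -1.4069
df = n₁ + n₂ − 2 = 58
Two-sided p-value ≈ 0.165
Since p ≈ 0.165 > α = 0.05, fail to reject H0; the evidence is not statistically significant.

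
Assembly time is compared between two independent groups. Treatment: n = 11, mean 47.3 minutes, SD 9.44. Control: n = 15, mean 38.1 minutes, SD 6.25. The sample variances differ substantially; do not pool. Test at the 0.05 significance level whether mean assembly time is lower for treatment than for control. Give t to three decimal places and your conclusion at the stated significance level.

t = 2.812; fail to reject H0

Let group 1 = treatment, group 2 = control. H0: μ_1 = μ_2; H1: μ_1 < μ_2 (Welch's two-sample t-test, left-tailed).
t = (x̄_1 − x̄_2)/√(s_1²/n_1 + s_2²/n_2) = (47.3 − 38.1)/√(9.44²/11 + 6.25²/15) = 2.812
Welch–Satterthwaite df ≈ 16.26
p-value = P(T ≤ 2.812) ≈ 0.994
Since p ≈ 0.994 > α = 0.05, fail to reject H0; the data do not provide sufficient evidence against H0.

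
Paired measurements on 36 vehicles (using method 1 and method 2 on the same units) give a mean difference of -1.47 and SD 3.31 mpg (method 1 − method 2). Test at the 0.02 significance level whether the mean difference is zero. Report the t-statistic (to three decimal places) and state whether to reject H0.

t = -2.665; reject H0

H0: μ_d = 0; H1: μ_d ≠ 0 (paired t-test on the differences, two-sided).
t = d̄/(s_d/√n) = -1.47/(3.31/√36) = -2.665
df = n − 1 = 35
Two-sided p-value ≈ 0.0116
Since p ≈ 0.0116 < α = 0.02, reject H0; the evidence is statistically significant.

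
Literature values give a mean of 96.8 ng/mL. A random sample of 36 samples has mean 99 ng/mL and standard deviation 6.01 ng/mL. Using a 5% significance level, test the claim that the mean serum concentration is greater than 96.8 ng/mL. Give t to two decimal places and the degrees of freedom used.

t = 2.20, df = 35

H0: μ = 96.8; H1: μ > 96.8 (one-sample t-test, right-tailed).
t = (x̄ − μ₀)/(s/√n) = (99 − 96.8)/(6.01/√36) = 2.20
df = n − 1 = 35
p-value = P(T ≥ 2.20) ≈ 0.017
Since p ≈ 0.017 < α = 0.05, reject H0; the evidence is statistically significant.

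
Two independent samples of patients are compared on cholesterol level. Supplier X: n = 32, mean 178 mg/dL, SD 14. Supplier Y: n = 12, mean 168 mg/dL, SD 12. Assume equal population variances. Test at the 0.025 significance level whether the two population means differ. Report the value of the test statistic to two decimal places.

2.19

Let group 1 = supplier X, group 2 = supplier Y. H0: μ_1 = μ_2; H1: μ_1 ≠ μ_2 (two-sample pooled-variance t-test, two-sided).
s_p² = [(32−1)·14² + (12−1)·12²]/(32+12−2) = 182.381
t = (178 − 168)/√[182.381·(1/32 + 1/12)] = 2.19
df = n₁ + n₂ − 2 = 42
Two-sided p-value ≈ 0.0343
Since p ≈ 0.0343 > α = 0.025, fail to reject H0; the evidence is not statistically significant.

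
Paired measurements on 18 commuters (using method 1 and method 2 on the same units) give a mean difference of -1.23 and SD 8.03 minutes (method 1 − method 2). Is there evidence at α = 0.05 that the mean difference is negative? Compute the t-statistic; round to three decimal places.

H0: μ_d = 0; H1: μ_d < 0 (paired t-test on the differences, left-tailed).
t = d̄/(s_d/√n) = -1.23/(8.03/√18) = -0.650
df = n − 1 = 17
p-value = P(T ≤ -0.650) ≈ 0.262
Since p ≈ 0.262 > α = 0.05, fail to reject H0; the data do not provide sufficient evidence against H0.

-0.650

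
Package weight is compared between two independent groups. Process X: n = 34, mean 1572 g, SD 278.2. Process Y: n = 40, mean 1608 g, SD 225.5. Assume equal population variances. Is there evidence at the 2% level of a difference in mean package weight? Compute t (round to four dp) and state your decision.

Let group 1 = process X, group 2 = process Y. H0: μ_1 = μ_2; H1: μ_1 ≠ μ_2 (two-sample pooled-variance t-test, two-sided).
s_p² = [(34−1)·278.2² + (40−1)·225.5²]/(34+40−2) = 63016.7
t = (1572 − 1608)/√[63016.7·(1/34 + 1/40)] = -0.6148
df = n₁ + n₂ − 2 = 72
Two-sided p-value ≈ 0.5406
Since p ≈ 0.5406 > α = 0.02, fail to reject H0; the data do not provide sufficient evidence against H0.

t = -0.6148; fail to reject H0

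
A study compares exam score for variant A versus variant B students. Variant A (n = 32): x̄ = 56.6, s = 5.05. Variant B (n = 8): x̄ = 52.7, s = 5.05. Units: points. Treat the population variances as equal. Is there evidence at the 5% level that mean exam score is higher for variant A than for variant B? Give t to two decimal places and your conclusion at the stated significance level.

t = 1.95; reject H0

Let group 1 = variant A, group 2 = variant B. H0: μ_1 = μ_2; H1: μ_1 > μ_2 (two-sample pooled-variance t-test, right-tailed).
s_p² = [(32−1)·5.05² + (8−1)·5.05²]/(32+8−2) = 25.5025
t = (56.6 − 52.7)/√[25.5025·(1/32 + 1/8)] = 1.95
df = n₁ + n₂ − 2 = 38
p-value = P(T ≥ 1.95) ≈ 0.029
Since p ≈ 0.029 < α = 0.05, reject H0; the evidence is statistically significant.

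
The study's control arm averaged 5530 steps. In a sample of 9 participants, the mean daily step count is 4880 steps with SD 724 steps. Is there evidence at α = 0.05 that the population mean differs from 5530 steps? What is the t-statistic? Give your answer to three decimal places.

-2.693

H0: μ = 5530; H1: μ ≠ 5530 (one-sample t-test, two-sided).
t = (x̄ − μ₀)/(s/√n) = (4880 − 5530)/(724/√9) = -2.693
df = n − 1 = 8
Two-sided p-value ≈ 0.027
Since p ≈ 0.027 < α = 0.05, reject H0; the data support H1.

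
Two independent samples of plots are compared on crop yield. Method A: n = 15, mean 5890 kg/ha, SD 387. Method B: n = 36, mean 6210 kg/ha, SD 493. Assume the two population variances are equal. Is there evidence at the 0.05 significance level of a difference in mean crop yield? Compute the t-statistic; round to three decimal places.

-2.238

Let group 1 = method A, group 2 = method B. H0: μ_1 = μ_2; H1: μ_1 ≠ μ_2 (two-sample pooled-variance t-test, two-sided).
s_p² = [(15−1)·387² + (36−1)·493²]/(15+36−2) = 216398
t = (5890 − 6210)/√[216398·(1/15 + 1/36)] = -2.238
df = n₁ + n₂ − 2 = 49
Two-sided p-value ≈ 0.0298
Since p ≈ 0.0298 < α = 0.05, reject H0; the evidence is statistically significant.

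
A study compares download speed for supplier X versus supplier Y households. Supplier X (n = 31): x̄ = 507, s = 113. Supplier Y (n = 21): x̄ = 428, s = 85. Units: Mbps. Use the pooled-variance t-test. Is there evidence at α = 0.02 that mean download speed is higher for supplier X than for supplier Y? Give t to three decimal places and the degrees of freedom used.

t = 2.721, df = 50

Let group 1 = supplier X, group 2 = supplier Y. H0: μ_1 = μ_2; H1: μ_1 > μ_2 (two-sample pooled-variance t-test, right-tailed).
s_p² = [(31−1)·113² + (21−1)·85²]/(31+21−2) = 10551.4
t = (507 − 428)/√[10551.4·(1/31 + 1/21)] = 2.721
df = n₁ + n₂ − 2 = 50
p-value = P(T ≥ 2.721) ≈ 0.0045
Since p ≈ 0.0045 < α = 0.02, reject H0; the data support H1.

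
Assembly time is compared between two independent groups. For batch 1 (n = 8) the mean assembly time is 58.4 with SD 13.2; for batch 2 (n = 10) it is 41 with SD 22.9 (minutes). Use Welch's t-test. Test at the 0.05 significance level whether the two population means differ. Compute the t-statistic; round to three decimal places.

Let group 1 = batch 1, group 2 = batch 2. H0: μ_1 = μ_2; H1: μ_1 ≠ μ_2 (Welch's two-sample t-test, two-sided).
t = (x̄_1 − x̄_2)/√(s_1²/n_1 + s_2²/n_2) = (58.4 − 41)/√(13.2²/8 + 22.9²/10) = 2.020
Welch–Satterthwaite df ≈ 14.76
Two-sided p-value ≈ 0.062
Since p ≈ 0.062 > α = 0.05, fail to reject H0; the data do not provide sufficient evidence against H0.

2.020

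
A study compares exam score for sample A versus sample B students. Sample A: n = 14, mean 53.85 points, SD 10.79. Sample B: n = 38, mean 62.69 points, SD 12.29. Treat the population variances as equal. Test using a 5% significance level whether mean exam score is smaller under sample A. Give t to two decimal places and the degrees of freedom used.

Let group 1 = sample A, group 2 = sample B. H0: μ_1 = μ_2; H1: μ_1 < μ_2 (two-sample pooled-variance t-test, left-tailed).
s_p² = [(14−1)·10.79² + (38−1)·12.29²]/(14+38−2) = 142.043
t = (53.85 − 62.69)/√[142.043·(1/14 + 1/38)] = -2.37
df = n₁ + n₂ − 2 = 50
p-value = P(T ≤ -2.37) ≈ 0.011
Since p ≈ 0.011 < α = 0.05, reject H0; the data support H1.

t = -2.37, df = 50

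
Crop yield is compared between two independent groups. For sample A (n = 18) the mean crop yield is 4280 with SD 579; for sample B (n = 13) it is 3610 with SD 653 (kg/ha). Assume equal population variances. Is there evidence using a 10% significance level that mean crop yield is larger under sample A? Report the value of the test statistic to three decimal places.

Let group 1 = sample A, group 2 = sample B. H0: μ_1 = μ_2; H1: μ_1 > μ_2 (two-sample pooled-variance t-test, right-tailed).
s_p² = [(18−1)·579² + (13−1)·653²]/(18+13−2) = 372966
t = (4280 − 3610)/√[372966·(1/18 + 1/13)] = 3.014
df = n₁ + n₂ − 2 = 29
p-value = P(T ≥ 3.014) ≈ 0.003
Since p ≈ 0.003 < α = 0.1, reject H0; the data support H1.

3.014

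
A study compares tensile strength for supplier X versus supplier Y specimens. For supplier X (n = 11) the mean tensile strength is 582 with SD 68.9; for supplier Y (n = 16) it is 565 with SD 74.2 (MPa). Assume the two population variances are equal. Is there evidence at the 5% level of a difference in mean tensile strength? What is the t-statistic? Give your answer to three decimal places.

Let group 1 = supplier X, group 2 = supplier Y. H0: μ_1 = μ_2; H1: μ_1 ≠ μ_2 (two-sample pooled-variance t-test, two-sided).
s_p² = [(11−1)·68.9² + (16−1)·74.2²]/(11+16−2) = 5202.27
t = (582 − 565)/√[5202.27·(1/11 + 1/16)] = 0.602
df = n₁ + n₂ − 2 = 25
Two-sided p-value ≈ 0.5527
Since p ≈ 0.5527 > α = 0.05, fail to reject H0; the evidence is not statistically significant.

0.602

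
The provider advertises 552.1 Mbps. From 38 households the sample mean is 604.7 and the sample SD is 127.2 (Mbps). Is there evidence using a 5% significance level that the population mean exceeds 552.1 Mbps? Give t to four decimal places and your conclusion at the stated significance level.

H0: μ = 552.1; H1: μ > 552.1 (one-sample t-test, right-tailed).
t = (x̄ − μ₀)/(s/√n) = (604.7 − 552.1)/(127.2/√38) = 2.5491
df = n − 1 = 37
p-value = P(T ≥ 2.5491) ≈ 0.008
Since p ≈ 0.008 < α = 0.05, reject H0; the data support H1.

t = 2.5491; reject H0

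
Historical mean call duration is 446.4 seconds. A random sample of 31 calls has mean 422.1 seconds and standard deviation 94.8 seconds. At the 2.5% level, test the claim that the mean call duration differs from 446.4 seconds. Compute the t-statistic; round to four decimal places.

H0: μ = 446.4; H1: μ ≠ 446.4 (one-sample t-test, two-sided).
t = (x̄ − μ₀)/(s/√n) = (422.1 − 446.4)/(94.8/√31) = -1.4272
df = n − 1 = 30
Two-sided p-value ≈ 0.164
Since p ≈ 0.164 > α = 0.025, fail to reject H0; the evidence is not statistically significant.

-1.4272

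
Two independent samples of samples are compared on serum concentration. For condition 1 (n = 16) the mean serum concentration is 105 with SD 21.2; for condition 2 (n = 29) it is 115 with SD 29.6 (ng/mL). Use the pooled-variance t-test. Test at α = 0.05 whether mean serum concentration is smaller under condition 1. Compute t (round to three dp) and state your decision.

Let group 1 = condition 1, group 2 = condition 2. H0: μ_1 = μ_2; H1: μ_1 < μ_2 (two-sample pooled-variance t-test, left-tailed).
s_p² = [(16−1)·21.2² + (29−1)·29.6²]/(16+29−2) = 727.304
t = (105 − 115)/√[727.304·(1/16 + 1/29)] = -1.191
df = n₁ + n₂ − 2 = 43
p-value = P(T ≤ -1.191) ≈ 0.120
Since p ≈ 0.120 > α = 0.05, fail to reject H0; the data do not provide sufficient evidence against H0.

t = -1.191; fail to reject H0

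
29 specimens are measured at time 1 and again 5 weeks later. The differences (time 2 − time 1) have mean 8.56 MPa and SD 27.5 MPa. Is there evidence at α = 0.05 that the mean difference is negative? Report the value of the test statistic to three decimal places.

1.676

H0: μ_d = 0; H1: μ_d < 0 (paired t-test on the differences, left-tailed).
t = d̄/(s_d/√n) = 8.56/(27.5/√29) = 1.676
df = n − 1 = 28
p-value = P(T ≤ 1.676) ≈ 0.9476
Since p ≈ 0.9476 > α = 0.05, fail to reject H0; the data do not provide sufficient evidence against H0.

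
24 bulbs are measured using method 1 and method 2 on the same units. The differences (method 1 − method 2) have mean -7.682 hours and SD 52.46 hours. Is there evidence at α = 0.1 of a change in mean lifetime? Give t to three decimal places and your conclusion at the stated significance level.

t = -0.717; fail to reject H0

H0: μ_d = 0; H1: μ_d ≠ 0 (paired t-test on the differences, two-sided).
t = d̄/(s_d/√n) = -7.682/(52.46/√24) = -0.717
df = n − 1 = 23
Two-sided p-value ≈ 0.4804
Since p ≈ 0.4804 > α = 0.1, fail to reject H0; the evidence is not statistically significant.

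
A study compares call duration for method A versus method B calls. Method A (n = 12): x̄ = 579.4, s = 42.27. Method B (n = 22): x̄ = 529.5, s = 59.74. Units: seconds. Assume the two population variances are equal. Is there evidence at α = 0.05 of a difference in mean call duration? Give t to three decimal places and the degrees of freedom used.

Let group 1 = method A, group 2 = method B. H0: μ_1 = μ_2; H1: μ_1 ≠ μ_2 (two-sample pooled-variance t-test, two-sided).
s_p² = [(12−1)·42.27² + (22−1)·59.74²]/(12+22−2) = 2956.27
t = (579.4 − 529.5)/√[2956.27·(1/12 + 1/22)] = 2.557
df = n₁ + n₂ − 2 = 32
Two-sided p-value ≈ 0.0155
Since p ≈ 0.0155 < α = 0.05, reject H0; the data support H1.

t = 2.557, df = 32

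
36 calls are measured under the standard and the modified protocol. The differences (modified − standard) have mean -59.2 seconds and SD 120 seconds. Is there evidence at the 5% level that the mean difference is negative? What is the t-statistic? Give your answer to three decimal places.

-2.960

H0: μ_d = 0; H1: μ_d < 0 (paired t-test on the differences, left-tailed).
t = d̄/(s_d/√n) = -59.2/(120/√36) = -2.960
df = n − 1 = 35
p-value = P(T ≤ -2.960) ≈ 0.0027
Since p ≈ 0.0027 < α = 0.05, reject H0; the evidence is statistically significant.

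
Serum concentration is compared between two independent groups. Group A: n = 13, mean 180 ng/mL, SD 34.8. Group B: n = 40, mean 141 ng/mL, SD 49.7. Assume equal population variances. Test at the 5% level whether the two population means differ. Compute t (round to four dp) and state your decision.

t = 2.6201; reject H0

Let group 1 = group A, group 2 = group B. H0: μ_1 = μ_2; H1: μ_1 ≠ μ_2 (two-sample pooled-variance t-test, two-sided).
s_p² = [(13−1)·34.8² + (40−1)·49.7²]/(13+40−2) = 2173.84
t = (180 − 141)/√[2173.84·(1/13 + 1/40)] = 2.6201
df = n₁ + n₂ − 2 = 51
Two-sided p-value ≈ 0.0116
Since p ≈ 0.0116 < α = 0.05, reject H0; the data support H1.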